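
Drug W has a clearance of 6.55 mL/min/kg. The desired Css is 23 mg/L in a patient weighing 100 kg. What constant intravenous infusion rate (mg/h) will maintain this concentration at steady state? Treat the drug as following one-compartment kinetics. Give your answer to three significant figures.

CL = 6.55 mL/min/kg × 100 kg = 655.0 mL/min = 655.0 × 60/1000 = 39.30 L/h
At steady state, infusion rate equals elimination rate: rate in = CL × Css.
Rate = CL × Css = 39.30 × 23 = 903.9 mg/h

904 mg/h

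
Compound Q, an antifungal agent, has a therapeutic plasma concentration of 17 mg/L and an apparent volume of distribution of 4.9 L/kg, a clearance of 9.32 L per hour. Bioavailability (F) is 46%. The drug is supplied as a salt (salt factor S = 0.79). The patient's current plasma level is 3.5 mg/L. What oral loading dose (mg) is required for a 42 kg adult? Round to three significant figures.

7650 mg

Total Vd = 4.9 × 42 = 205.8 L
Concentration deficit ΔC = 17 − 3.5 = 13.50 mg/L
LD = Vd × ΔC / F / S = 205.8 × 13.50 / 0.46 / 0.79 = 7645 mg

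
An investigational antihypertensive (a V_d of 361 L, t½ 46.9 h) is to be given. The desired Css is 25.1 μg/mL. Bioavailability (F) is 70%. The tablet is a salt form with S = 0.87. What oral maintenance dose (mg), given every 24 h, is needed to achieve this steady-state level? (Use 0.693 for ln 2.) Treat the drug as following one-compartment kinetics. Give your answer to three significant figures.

CL = ln 2 · Vd / t½ = 0.693 × 361.0 / 46.9 = 5.334 L/h
D = CL × Css × τ / F / S = 5.334 × 25.1 × 24 / 0.7 / 0.87 = 5276 mg

5280 mg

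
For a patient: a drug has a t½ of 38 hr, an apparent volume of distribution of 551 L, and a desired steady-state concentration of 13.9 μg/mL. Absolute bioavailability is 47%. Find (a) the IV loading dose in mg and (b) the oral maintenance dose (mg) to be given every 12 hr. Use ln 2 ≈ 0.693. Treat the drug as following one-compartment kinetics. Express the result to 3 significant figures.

LD = Vd × C = 551.0 × 13.9 = 7659 mg
CL = 0.693 × Vd / t½ = 0.693 × 551.0 / 38 = 10.05 L/h
D = CL × Css × τ / F = 10.05 × 13.9 × 12 / 0.47 = 3567 mg

(a) 7660 mg; (b) 3570 mg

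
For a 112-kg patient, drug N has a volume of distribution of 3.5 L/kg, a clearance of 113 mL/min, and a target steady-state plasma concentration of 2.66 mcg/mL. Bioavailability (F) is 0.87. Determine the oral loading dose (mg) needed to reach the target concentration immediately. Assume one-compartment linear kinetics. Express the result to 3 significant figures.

Vd(total) = 112 kg × 3.5 L/kg = 392.0 L
LD is governed by Vd — clearance does not enter the loading-dose calculation.
LD = Vd × C / F = 392.0 × 2.660 / 0.87 = 1199 mg

1200 mg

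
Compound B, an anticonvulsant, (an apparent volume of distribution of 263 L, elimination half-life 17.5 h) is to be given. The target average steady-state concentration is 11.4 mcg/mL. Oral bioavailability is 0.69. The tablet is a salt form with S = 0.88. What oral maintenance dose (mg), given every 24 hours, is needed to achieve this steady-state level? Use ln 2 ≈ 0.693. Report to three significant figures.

CL = 0.693 × Vd / t½ = 0.693 × 263.0 / 17.5 = 10.41 L/h
D = CL × Css × τ / F / S = 10.41 × 11.4 × 24 / 0.69 / 0.88 = 4691 mg

4690 mg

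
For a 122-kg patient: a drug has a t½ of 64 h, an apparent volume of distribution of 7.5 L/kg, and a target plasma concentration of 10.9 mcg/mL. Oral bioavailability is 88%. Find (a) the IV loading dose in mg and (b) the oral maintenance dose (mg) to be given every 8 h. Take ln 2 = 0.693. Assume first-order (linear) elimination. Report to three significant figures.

(a) 9970 mg; (b) 982 mg

Vd = 7.5 L/kg × 122 kg = 915.0 L
LD = Vd × C = 915.0 × 10.9 = 9974 mg
CL = 0.693 × Vd / t½ = 0.693 × 915.0 / 64 = 9.908 L/h
D = CL × Css × τ / F = 9.908 × 10.9 × 8 / 0.88 = 981.8 mg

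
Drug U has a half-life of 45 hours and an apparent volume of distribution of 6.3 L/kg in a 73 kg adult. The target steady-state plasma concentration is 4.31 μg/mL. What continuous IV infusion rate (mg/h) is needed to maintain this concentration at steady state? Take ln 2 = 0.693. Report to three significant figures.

30.5 mg/h

Vd(total) = 73 kg × 6.3 L/kg = 459.9 L
CL = 0.693 × Vd / t½ = 0.693 × 459.9 / 45 = 7.082 L/h
Infusion rate = CL × Css = 7.082 × 4.31 = 30.52 mg/h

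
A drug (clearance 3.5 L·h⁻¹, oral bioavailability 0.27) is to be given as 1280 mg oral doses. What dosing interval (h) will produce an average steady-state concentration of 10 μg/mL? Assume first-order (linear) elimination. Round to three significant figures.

9.87 h

F·D/τ = CL·Css → τ = F·D / (CL·Css).
τ = 0.27 × 1280 / (3.5 × 10) = 9.874 h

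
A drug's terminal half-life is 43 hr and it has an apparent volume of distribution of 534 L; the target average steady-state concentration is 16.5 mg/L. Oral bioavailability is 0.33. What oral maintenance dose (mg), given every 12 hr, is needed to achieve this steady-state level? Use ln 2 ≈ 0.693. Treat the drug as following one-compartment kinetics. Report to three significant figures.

CL = 0.693 × Vd / t½ = 0.693 × 534.0 / 43 = 8.606 L/h
D = CL × Css × τ / F = 8.606 × 16.5 × 12 / 0.33 = 5164 mg

5160 mg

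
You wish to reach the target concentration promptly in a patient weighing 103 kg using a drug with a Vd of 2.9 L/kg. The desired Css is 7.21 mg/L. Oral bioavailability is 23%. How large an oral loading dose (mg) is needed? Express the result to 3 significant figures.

9360 mg

Vd = 2.9 L/kg × 103 kg = 298.7 L
LD = Vd × C / F = 298.7 × 7.210 / 0.23 = 9364 mg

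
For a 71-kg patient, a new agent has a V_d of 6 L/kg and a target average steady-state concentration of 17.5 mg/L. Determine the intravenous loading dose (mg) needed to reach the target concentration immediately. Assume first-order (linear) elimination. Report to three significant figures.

Total Vd = 6 × 71 = 426.0 L
LD = Vd × C = 426.0 × 17.50 = 7455 mg

7460 mg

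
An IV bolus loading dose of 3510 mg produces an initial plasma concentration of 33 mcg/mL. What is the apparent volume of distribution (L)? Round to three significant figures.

Immediately after an IV bolus, C₀ = Dose / Vd, so Vd = Dose / C₀.
Vd = 3510 / 33 = 106.4 L

106 L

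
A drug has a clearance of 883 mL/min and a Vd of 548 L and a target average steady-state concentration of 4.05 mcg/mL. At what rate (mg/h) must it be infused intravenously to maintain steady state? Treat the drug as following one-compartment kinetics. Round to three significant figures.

215 mg/h

CL = 883 mL/min × 60/1000 = 52.98 L/h
Rate = CL × Css = 52.98 × 4.05 = 214.6 mg/h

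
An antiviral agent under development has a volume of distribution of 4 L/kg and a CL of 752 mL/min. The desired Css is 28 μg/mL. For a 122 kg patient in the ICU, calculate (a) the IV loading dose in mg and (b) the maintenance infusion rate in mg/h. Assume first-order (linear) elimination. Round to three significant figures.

(a) 13700 mg; (b) 1260 mg/h

Vd = 4 L/kg × 122 kg = 488.0 L
LD = Vd · C_target = 488.0 × 28 = 13660 mg
CL = 752 mL/min × 60/1000 = 45.12 L/h
Maintenance infusion rate = CL × Css = 45.12 × 28 = 1263 mg/h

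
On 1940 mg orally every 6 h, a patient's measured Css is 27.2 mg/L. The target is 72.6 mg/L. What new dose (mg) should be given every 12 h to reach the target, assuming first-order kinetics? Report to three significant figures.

10400 mg

With linear kinetics, Css is proportional to dose rate (D/τ) at fixed clearance.
D₂ = D₁ × (Css,target / Css,current) × (τ₂/τ₁) = 1940 × (72.6/27.2) × (12/6) = 10360 mg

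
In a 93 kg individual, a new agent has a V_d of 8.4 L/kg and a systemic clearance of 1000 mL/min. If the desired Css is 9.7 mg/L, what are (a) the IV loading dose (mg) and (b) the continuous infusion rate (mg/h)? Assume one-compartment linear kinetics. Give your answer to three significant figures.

Vd(total) = 93 kg × 8.4 L/kg = 781.2 L
Loading dose = Vd × C = 781.2 × 9.7 = 7578 mg
CL = 1000 mL/min × 60/1000 = 60.00 L/h
Maintenance: replace elimination → rate = CL × Css = 60.00 × 9.7 = 582.0 mg/h

(a) 7580 mg; (b) 582 mg/h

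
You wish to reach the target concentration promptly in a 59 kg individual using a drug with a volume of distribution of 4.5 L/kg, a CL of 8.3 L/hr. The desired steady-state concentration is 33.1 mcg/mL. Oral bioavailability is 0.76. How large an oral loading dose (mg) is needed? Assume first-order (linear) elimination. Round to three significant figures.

11600 mg

Total Vd = 4.5 × 59 = 265.5 L
LD = Vd × C / F = 265.5 × 33.10 / 0.76 = 11560 mg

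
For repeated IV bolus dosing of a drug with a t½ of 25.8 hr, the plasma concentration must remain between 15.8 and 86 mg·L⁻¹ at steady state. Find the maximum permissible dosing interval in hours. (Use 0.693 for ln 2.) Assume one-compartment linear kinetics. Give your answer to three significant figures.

63.1 h

k = 0.693 / t½ = 0.693 / 25.8 = 0.02686 h⁻¹
Between IV bolus doses, concentration decays as C = C₀·e^(−kτ), so C_peak/C_trough = e^(kτ).
τ_max = ln(C_peak/C_trough) / k = ln(86/15.8) / 0.02686 = 1.694 / 0.02686 = 63.07 h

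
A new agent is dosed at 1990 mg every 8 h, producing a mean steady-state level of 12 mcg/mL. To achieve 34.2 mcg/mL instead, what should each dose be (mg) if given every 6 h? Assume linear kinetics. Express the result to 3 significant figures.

4250 mg

With linear kinetics, Css is proportional to dose rate (D/τ) at fixed clearance.
D₂ = D₁ × (Css,target / Css,current) × (τ₂/τ₁) = 1990 × (34.2/12) × (6/8) = 4254 mg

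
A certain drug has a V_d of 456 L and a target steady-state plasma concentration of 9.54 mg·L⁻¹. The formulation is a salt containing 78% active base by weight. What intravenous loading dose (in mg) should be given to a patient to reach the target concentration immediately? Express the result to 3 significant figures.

5580 mg

The loading dose fills Vd to the target concentration.
LD = Vd × C / S = 456.0 × 9.540 / 0.78 = 5577 mg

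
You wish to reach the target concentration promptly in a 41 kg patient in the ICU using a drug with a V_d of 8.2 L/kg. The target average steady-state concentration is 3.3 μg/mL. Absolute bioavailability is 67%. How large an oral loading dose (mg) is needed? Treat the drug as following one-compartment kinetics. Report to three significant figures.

1660 mg

Vd = 8.2 L/kg × 41 kg = 336.2 L
LD = Vd × C / F = 336.2 × 3.300 / 0.67 = 1656 mg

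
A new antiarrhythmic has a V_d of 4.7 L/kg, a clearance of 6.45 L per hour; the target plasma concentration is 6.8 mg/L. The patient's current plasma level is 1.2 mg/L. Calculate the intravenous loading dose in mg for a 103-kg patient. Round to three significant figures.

2710 mg

Vd = 4.7 L/kg × 103 kg = 484.1 L
Loading dose depends on Vd (not clearance): it fills the distribution volume.
Concentration deficit ΔC = 6.8 − 1.2 = 5.600 mg/L
LD = Vd × ΔC = 484.1 × 5.600 = 2711 mg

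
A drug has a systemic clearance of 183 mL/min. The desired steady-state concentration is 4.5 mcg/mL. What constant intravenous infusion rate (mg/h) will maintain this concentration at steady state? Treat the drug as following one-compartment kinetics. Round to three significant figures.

Convert clearance: 183 mL/min × 60 min/h ÷ 1000 mL/L = 10.98 L/h
At steady state, infusion rate equals elimination rate: rate in = CL × Css.
Infusion rate = CL · Css = 10.98 L/h × 4.5 mg/L = 49.41 mg/h

49.4 mg/h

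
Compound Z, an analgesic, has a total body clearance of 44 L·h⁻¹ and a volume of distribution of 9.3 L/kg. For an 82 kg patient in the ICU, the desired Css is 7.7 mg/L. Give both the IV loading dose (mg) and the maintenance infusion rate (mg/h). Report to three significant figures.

(a) 5870 mg; (b) 339 mg/h

Vd = 9.3 L/kg × 82 kg = 762.6 L
LD = Vd · C_target = 762.6 × 7.7 = 5872 mg
Maintenance infusion rate = CL × Css = 44.00 × 7.7 = 338.8 mg/h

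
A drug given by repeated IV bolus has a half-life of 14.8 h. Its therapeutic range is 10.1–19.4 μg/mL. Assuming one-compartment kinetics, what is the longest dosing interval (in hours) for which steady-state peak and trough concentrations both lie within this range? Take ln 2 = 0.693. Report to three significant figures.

13.9 h

k = 0.693 / t½ = 0.693 / 14.8 = 0.04682 h⁻¹
Between IV bolus doses, concentration decays as C = C₀·e^(−kτ), so C_peak/C_trough = e^(kτ).
τ_max = ln(C_peak/C_trough) / k = ln(19.4/10.1) / 0.04682 = 0.6527 / 0.04682 = 13.94 h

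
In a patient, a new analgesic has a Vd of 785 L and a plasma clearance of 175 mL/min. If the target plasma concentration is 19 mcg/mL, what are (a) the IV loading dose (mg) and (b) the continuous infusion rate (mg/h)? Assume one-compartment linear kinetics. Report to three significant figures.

(a) 14900 mg; (b) 200 mg/h

LD = Vd · C_target = 785.0 × 19 = 14920 mg
CL = 175 mL/min = 175 × 0.06 = 10.50 L/h
Maintenance: replace elimination → rate = CL × Css = 10.50 × 19 = 199.5 mg/h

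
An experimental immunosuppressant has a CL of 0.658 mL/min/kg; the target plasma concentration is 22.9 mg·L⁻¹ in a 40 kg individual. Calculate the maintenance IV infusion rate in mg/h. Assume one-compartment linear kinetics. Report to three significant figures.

CL = 0.658 mL/min/kg × 40 kg = 26.32 mL/min = 26.32 × 60/1000 = 1.579 L/h
Rate = CL × Css = 1.579 × 22.9 = 36.16 mg/h

36.2 mg/h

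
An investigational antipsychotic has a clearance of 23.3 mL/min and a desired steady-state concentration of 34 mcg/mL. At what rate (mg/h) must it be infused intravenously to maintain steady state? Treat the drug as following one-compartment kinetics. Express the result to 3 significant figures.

Convert clearance: 23.3 mL/min × 60 min/h ÷ 1000 mL/L = 1.398 L/h
R₀ = 1.398 × 34 = 47.53 mg/h

47.5 mg/h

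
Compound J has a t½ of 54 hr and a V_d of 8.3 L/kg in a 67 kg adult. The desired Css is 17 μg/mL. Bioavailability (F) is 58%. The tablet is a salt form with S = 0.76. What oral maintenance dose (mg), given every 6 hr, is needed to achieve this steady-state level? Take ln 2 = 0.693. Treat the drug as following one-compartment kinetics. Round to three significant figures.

Vd(total) = 67 kg × 8.3 L/kg = 556.1 L
CL = 0.693 × Vd / t½ = 0.693 × 556.1 / 54 = 7.137 L/h
D = CL × Css × τ / F / S = 7.137 × 17 × 6 / 0.58 / 0.76 = 1651 mg

1650 mg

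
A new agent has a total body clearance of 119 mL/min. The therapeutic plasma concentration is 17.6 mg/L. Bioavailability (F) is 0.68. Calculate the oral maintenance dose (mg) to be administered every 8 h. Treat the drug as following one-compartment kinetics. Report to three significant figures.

1480 mg

Convert clearance: 119 mL/min × 60 min/h ÷ 1000 mL/L = 7.140 L/h
At steady state, dose per interval replaces the amount cleared in that interval: F·D/τ = CL·Css.
D = CL × Css × τ / F = 7.140 × 17.6 × 8 / 0.68 = 1478 mg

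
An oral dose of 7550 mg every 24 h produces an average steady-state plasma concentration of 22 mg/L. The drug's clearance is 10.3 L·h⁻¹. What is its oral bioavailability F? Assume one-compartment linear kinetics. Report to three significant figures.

F·D/τ = CL·Css at steady state → F = CL·Css·τ / D.
F = 10.3 × 22 × 24 / 7550 = 0.720

0.720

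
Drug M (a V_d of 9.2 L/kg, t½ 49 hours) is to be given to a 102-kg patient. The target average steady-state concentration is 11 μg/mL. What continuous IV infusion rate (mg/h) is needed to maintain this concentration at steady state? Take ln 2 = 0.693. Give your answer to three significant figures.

Vd(total) = 102 kg × 9.2 L/kg = 938.4 L
CL = 0.693 × Vd / t½ = 0.693 × 938.4 / 49 = 13.27 L/h
Infusion rate = CL × Css = 13.27 × 11 = 146.0 mg/h

146 mg/h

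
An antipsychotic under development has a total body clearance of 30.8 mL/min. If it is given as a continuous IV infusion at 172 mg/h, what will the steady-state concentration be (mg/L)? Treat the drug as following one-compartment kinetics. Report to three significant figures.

CL = 30.8 mL/min = 30.8 × 0.06 = 1.848 L/h
Css = rate / CL = 172 / 1.848 = 93.07 mg/L

93.1 mg/L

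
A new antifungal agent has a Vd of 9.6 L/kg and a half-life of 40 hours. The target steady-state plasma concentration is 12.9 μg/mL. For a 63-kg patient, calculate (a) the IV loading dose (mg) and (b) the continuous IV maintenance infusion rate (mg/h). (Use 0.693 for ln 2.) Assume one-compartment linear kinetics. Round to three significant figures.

Vd(total) = 63 kg × 9.6 L/kg = 604.8 L
LD = Vd × C = 604.8 × 12.9 = 7802 mg
CL = 0.693 × Vd / t½ = 0.693 × 604.8 / 40 = 10.48 L/h
Infusion rate = CL × Css = 10.48 × 12.9 = 135.2 mg/h

(a) 7800 mg; (b) 135 mg/h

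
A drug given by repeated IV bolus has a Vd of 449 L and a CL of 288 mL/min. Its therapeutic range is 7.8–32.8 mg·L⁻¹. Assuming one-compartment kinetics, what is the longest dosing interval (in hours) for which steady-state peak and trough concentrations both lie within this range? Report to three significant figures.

Convert clearance: 288 mL/min × 60 min/h ÷ 1000 mL/L = 17.28 L/h
k = CL / Vd = 17.28 / 449.0 = 0.03849 h⁻¹
Between IV bolus doses, concentration decays as C = C₀·e^(−kτ), so C_peak/C_trough = e^(kτ).
τ_max = ln(C_peak/C_trough) / k = ln(32.8/7.8) / 0.03849 = 1.436 / 0.03849 = 37.31 h

37.3 h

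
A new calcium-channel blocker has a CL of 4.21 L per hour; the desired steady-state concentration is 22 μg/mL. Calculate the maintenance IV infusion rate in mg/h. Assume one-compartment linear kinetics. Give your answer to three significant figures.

92.6 mg/h

Rate = CL × Css = 4.210 × 22 = 92.62 mg/h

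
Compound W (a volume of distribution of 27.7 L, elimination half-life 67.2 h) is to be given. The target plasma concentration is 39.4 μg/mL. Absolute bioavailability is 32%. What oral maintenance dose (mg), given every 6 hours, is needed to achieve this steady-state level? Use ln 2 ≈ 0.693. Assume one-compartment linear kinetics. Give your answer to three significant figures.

CL = ln 2 · Vd / t½ = 0.693 × 27.70 / 67.2 = 0.2857 L/h
D = CL × Css × τ / F = 0.2857 × 39.4 × 6 / 0.32 = 211.1 mg

211 mg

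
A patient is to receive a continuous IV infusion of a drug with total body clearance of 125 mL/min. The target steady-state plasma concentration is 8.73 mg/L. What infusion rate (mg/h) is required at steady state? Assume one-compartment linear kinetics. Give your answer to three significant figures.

CL = 125 mL/min × 60/1000 = 7.500 L/h
Infusion rate = CL · Css = 7.500 L/h × 8.73 mg/L = 65.48 mg/h

65.5 mg/h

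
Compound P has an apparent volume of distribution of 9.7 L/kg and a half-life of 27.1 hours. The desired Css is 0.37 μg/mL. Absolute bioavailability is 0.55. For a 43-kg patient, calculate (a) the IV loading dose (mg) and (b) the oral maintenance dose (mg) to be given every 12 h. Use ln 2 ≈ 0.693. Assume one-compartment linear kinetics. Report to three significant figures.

(a) 154 mg; (b) 86.1 mg

Vd(total) = 43 kg × 9.7 L/kg = 417.1 L
LD = Vd × C = 417.1 × 0.37 = 154.3 mg
CL = 0.693 × Vd / t½ = 0.693 × 417.1 / 27.1 = 10.67 L/h
D = CL × Css × τ / F = 10.67 × 0.37 × 12 / 0.55 = 86.14 mg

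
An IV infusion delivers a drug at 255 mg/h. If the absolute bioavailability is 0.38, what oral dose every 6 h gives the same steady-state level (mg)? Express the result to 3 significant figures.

4030 mg

To maintain the same Css, the systemic dosing rate must be unchanged: F·D/τ = infusion rate.
D = rate × τ / F = 255 × 6 / 0.38 = 4026 mg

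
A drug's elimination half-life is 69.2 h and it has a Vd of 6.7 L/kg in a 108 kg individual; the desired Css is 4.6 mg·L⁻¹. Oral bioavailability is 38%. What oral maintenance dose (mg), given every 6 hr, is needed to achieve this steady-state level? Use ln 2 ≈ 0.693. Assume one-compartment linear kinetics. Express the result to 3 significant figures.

526 mg

Vd = 6.7 L/kg × 108 kg = 723.6 L
CL = 0.693 × Vd / t½ = 0.693 × 723.6 / 69.2 = 7.246 L/h
D = CL × Css × τ / F = 7.246 × 4.6 × 6 / 0.38 = 526.3 mg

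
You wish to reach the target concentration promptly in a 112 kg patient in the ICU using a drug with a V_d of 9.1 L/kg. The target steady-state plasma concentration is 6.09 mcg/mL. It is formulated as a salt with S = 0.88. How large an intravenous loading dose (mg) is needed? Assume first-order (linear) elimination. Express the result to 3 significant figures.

Vd(total) = 112 kg × 9.1 L/kg = 1019 L
The loading dose fills Vd to the target concentration.
LD = Vd × C / S = 1019 × 6.090 / 0.88 = 7052 mg

7050 mg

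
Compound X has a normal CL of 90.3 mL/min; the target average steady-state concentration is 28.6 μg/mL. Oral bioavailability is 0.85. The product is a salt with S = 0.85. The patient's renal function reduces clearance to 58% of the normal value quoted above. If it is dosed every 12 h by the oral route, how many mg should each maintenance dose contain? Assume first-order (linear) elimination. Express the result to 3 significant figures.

1490 mg

CL = 90.3 mL/min = 90.3 × 0.06 = 5.418 L/h
Patient clearance = 0.58 × 5.418 = 3.142 L/h
At steady state, dose per interval replaces the amount cleared in that interval: F·S·D/τ = CL·Css.
D = CL × Css × τ / F / S = 3.142 × 28.6 × 12 / 0.85 / 0.85 = 1493 mg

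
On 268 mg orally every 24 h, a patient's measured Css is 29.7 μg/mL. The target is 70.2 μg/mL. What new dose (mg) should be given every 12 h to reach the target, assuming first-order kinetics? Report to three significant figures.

With linear kinetics, Css is proportional to dose rate (D/τ) at fixed clearance.
D₂ = D₁ × (Css,target / Css,current) × (τ₂/τ₁) = 268 × (70.2/29.7) × (12/24) = 316.7 mg

317 mg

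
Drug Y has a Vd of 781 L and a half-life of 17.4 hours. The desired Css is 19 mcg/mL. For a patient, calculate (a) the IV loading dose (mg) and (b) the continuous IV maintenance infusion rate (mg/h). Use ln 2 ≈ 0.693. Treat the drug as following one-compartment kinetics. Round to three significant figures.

(a) 14800 mg; (b) 591 mg/h

LD = Vd × C = 781.0 × 19 = 14840 mg
CL = 0.693 × Vd / t½ = 0.693 × 781.0 / 17.4 = 31.11 L/h
Infusion rate = CL × Css = 31.11 × 19 = 591.1 mg/h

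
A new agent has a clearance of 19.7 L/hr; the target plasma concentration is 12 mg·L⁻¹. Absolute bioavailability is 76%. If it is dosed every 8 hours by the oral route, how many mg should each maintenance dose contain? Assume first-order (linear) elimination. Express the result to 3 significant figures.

At steady state, dose per interval replaces the amount cleared in that interval: F·D/τ = CL·Css.
D = CL × Css × τ / F = 19.70 × 12 × 8 / 0.76 = 2488 mg

2490 mg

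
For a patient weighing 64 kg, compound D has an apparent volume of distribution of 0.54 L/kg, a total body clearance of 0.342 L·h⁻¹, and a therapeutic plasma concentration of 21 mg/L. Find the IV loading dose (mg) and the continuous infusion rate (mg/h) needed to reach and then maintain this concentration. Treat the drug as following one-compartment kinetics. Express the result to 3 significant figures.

Vd(total) = 64 kg × 0.54 L/kg = 34.56 L
LD = Vd · C_target = 34.56 × 21 = 725.8 mg
Maintenance: replace elimination → rate = CL × Css = 0.3420 × 21 = 7.182 mg/h

(a) 726 mg; (b) 7.18 mg/h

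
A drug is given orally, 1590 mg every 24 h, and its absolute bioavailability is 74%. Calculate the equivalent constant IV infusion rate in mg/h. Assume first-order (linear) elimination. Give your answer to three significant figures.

Equivalent systemic input: infusion rate = F·D/τ.
Rate = 0.74 × 1590 / 24 = 49.03 mg/h

49.0 mg/h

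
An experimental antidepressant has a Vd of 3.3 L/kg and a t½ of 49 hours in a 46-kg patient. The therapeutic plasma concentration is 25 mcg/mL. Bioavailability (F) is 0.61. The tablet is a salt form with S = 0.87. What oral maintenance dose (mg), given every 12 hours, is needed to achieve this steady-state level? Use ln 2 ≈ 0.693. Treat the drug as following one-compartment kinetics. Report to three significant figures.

Vd = 3.3 L/kg × 46 kg = 151.8 L
CL = 0.693 × Vd / t½ = 0.693 × 151.8 / 49 = 2.147 L/h
D = CL × Css × τ / F / S = 2.147 × 25 × 12 / 0.61 / 0.87 = 1214 mg

1210 mg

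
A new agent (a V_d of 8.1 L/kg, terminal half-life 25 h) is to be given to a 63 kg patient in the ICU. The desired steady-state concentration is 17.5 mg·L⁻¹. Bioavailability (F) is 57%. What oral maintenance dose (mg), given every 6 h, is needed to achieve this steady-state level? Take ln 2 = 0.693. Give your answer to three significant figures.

Vd = 8.1 L/kg × 63 kg = 510.3 L
CL = 0.693 × Vd / t½ = 0.693 × 510.3 / 25 = 14.15 L/h
D = CL × Css × τ / F = 14.15 × 17.5 × 6 / 0.57 = 2607 mg

2610 mg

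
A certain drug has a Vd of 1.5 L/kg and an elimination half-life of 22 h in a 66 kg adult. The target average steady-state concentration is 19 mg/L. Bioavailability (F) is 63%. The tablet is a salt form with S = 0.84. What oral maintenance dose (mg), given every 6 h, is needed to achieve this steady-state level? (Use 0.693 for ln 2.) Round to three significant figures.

Vd = 1.5 L/kg × 66 kg = 99.00 L
k = 0.693/22 = 0.03150 h⁻¹, so CL = k·Vd = 0.03150 × 99.00 = 3.119 L/h
D = CL × Css × τ / F / S = 3.119 × 19 × 6 / 0.63 / 0.84 = 671.9 mg

672 mg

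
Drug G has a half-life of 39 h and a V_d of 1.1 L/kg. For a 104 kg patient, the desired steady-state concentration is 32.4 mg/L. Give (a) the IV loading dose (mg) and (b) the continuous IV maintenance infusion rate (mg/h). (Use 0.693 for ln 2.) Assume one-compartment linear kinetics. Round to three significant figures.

(a) 3710 mg; (b) 65.9 mg/h

Total Vd = 1.1 × 104 = 114.4 L
LD = Vd × C = 114.4 × 32.4 = 3707 mg
CL = 0.693 × Vd / t½ = 0.693 × 114.4 / 39 = 2.033 L/h
Infusion rate = CL × Css = 2.033 × 32.4 = 65.87 mg/h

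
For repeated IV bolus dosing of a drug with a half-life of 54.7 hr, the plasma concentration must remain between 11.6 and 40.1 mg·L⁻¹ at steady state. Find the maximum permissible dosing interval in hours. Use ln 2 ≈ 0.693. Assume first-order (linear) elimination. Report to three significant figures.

97.9 h

k = 0.693 / t½ = 0.693 / 54.7 = 0.01267 h⁻¹
Between IV bolus doses, concentration decays as C = C₀·e^(−kτ), so C_peak/C_trough = e^(kτ).
τ_max = ln(C_peak/C_trough) / k = ln(40.1/11.6) / 0.01267 = 1.240 / 0.01267 = 97.87 h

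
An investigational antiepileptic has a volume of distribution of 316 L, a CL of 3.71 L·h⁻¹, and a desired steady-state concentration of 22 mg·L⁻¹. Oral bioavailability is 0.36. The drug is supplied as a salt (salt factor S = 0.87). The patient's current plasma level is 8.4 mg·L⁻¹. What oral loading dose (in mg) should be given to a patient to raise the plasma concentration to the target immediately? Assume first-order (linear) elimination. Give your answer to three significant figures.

13700 mg

Concentration deficit ΔC = 22 − 8.4 = 13.60 mg/L
LD = Vd × ΔC / F / S = 316.0 × 13.60 / 0.36 / 0.87 = 13720 mg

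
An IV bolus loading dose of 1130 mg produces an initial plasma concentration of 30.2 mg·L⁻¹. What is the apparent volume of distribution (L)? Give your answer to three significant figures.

37.4 L

Immediately after an IV bolus, C₀ = Dose / Vd, so Vd = Dose / C₀.
Vd = 1130 / 30.2 = 37.42 L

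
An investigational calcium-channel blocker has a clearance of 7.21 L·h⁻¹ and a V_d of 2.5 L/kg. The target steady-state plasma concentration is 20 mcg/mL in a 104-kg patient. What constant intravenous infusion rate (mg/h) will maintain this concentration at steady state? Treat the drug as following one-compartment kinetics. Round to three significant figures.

Infusion rate = CL · Css = 7.210 L/h × 20 mg/L = 144.2 mg/h

144 mg/h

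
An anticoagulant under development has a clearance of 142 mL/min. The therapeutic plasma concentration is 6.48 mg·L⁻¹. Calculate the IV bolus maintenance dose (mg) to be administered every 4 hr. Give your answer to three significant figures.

221 mg

CL = 142 mL/min = 142 × 0.06 = 8.520 L/h
D = CL × Css × τ = 8.520 × 6.48 × 4 = 220.8 mg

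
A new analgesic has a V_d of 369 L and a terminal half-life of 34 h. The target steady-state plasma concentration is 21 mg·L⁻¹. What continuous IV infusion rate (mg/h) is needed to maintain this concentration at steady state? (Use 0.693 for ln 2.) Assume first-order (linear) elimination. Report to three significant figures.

k = 0.693/34 = 0.02038 h⁻¹, so CL = k·Vd = 0.02038 × 369.0 = 7.520 L/h
Infusion rate = CL × Css = 7.520 × 21 = 157.9 mg/h

158 mg/h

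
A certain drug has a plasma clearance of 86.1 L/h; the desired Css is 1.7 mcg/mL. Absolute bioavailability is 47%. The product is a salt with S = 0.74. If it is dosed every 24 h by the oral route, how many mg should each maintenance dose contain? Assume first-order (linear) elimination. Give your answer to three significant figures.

At steady state, dose per interval replaces the amount cleared in that interval: F·S·D/τ = CL·Css.
D = CL × Css × τ / F / S = 86.10 × 1.7 × 24 / 0.47 / 0.74 = 10100 mg

10100 mg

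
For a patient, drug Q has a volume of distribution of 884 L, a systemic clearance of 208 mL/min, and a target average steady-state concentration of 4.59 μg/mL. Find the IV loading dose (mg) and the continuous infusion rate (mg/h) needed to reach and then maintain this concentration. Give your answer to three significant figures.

(a) 4060 mg; (b) 57.3 mg/h

Loading dose = Vd × C = 884.0 × 4.59 = 4058 mg
Convert clearance: 208 mL/min × 60 min/h ÷ 1000 mL/L = 12.48 L/h
Infusion rate = 12.48 L/h × 4.59 mg/L = 57.28 mg/h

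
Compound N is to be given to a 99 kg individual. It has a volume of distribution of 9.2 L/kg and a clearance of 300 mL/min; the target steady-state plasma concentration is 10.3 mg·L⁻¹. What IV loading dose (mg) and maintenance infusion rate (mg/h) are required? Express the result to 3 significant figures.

(a) 9380 mg; (b) 185 mg/h

Vd = 9.2 L/kg × 99 kg = 910.8 L
LD = Vd · C_target = 910.8 × 10.3 = 9381 mg
CL = 300 mL/min × 60/1000 = 18.00 L/h
Infusion rate = 18.00 L/h × 10.3 mg/L = 185.4 mg/h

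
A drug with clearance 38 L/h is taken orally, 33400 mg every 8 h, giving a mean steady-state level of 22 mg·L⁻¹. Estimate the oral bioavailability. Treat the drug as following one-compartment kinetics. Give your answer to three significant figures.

F·D/τ = CL·Css at steady state → F = CL·Css·τ / D.
F = 38 × 22 × 8 / 33400 = 0.200

0.200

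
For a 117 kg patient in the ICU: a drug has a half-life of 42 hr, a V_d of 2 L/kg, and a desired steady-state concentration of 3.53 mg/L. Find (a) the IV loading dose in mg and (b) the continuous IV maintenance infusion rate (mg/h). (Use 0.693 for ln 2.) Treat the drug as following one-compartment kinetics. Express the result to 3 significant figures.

(a) 826 mg; (b) 13.6 mg/h

Vd(total) = 117 kg × 2 L/kg = 234.0 L
LD = Vd × C = 234.0 × 3.53 = 826.0 mg
CL = 0.693 × Vd / t½ = 0.693 × 234.0 / 42 = 3.861 L/h
Infusion rate = CL × Css = 3.861 × 3.53 = 13.63 mg/h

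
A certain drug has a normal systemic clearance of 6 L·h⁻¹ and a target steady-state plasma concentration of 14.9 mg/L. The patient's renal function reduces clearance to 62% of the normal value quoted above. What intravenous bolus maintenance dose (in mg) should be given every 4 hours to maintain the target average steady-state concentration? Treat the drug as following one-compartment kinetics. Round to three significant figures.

Patient clearance = 0.62 × 6.000 = 3.720 L/h
D = CL × Css × τ = 3.720 × 14.9 × 4 = 221.7 mg

222 mg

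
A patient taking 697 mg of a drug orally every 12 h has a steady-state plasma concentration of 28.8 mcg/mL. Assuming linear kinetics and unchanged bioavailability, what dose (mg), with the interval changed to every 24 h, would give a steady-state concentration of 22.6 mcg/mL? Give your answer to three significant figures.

With linear kinetics, Css is proportional to dose rate (D/τ) at fixed clearance.
D₂ = D₁ × (Css,target / Css,current) × (τ₂/τ₁) = 697 × (22.6/28.8) × (24/12) = 1094 mg

1090 mg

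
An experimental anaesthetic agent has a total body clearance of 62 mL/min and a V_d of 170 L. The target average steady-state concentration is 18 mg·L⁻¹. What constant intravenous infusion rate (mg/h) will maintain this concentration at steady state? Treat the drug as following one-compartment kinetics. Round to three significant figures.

CL = 62 mL/min = 62 × 0.06 = 3.720 L/h
R₀ = 3.720 × 18 = 66.96 mg/h

67.0 mg/h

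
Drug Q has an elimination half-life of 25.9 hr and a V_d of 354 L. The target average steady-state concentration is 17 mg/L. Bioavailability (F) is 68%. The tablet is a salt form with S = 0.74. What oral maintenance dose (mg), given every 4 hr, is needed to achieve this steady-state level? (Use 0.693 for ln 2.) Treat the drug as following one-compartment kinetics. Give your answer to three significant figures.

1280 mg

k = 0.693/25.9 = 0.02676 h⁻¹, so CL = k·Vd = 0.02676 × 354.0 = 9.473 L/h
D = CL × Css × τ / F / S = 9.473 × 17 × 4 / 0.68 / 0.74 = 1280 mg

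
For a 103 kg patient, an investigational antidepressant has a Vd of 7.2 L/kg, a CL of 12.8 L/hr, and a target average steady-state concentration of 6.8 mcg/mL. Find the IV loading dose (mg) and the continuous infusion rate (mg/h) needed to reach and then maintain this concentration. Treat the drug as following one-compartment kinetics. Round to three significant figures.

(a) 5040 mg; (b) 87.0 mg/h

Vd = 7.2 L/kg × 103 kg = 741.6 L
Loading dose = Vd × C = 741.6 × 6.8 = 5043 mg
Maintenance: replace elimination → rate = CL × Css = 12.80 × 6.8 = 87.04 mg/h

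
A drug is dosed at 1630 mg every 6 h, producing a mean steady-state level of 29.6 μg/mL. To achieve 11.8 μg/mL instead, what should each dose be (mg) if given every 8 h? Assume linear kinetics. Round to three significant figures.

866 mg

For first-order elimination, Css ∝ F·D/(CL·τ); F and CL are unchanged, so Css ∝ D/τ.
D₂ = D₁ × (Css,target / Css,current) × (τ₂/τ₁) = 1630 × (11.8/29.6) × (8/6) = 866.4 mg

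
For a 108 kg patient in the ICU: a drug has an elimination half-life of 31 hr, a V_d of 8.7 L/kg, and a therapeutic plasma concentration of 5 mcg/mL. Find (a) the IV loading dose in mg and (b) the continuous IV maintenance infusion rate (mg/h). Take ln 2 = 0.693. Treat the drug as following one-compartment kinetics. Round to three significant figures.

Vd = 8.7 L/kg × 108 kg = 939.6 L
LD = Vd × C = 939.6 × 5 = 4698 mg
CL = 0.693 × Vd / t½ = 0.693 × 939.6 / 31 = 21.00 L/h
Infusion rate = CL × Css = 21.00 × 5 = 105.0 mg/h

(a) 4700 mg; (b) 105 mg/h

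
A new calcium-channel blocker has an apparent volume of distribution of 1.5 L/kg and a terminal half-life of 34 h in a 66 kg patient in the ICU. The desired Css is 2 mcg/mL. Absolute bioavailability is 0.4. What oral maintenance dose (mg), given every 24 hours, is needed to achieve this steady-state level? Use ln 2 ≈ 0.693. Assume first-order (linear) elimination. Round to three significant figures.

242 mg

Total Vd = 1.5 × 66 = 99.00 L
k = 0.693/34 = 0.02038 h⁻¹, so CL = k·Vd = 0.02038 × 99.00 = 2.018 L/h
D = CL × Css × τ / F = 2.018 × 2 × 24 / 0.4 = 242.2 mg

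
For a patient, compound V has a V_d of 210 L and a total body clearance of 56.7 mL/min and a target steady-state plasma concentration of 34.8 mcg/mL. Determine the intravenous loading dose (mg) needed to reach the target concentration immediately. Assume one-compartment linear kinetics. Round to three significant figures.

LD = Vd × C = 210.0 × 34.80 = 7308 mg

7310 mg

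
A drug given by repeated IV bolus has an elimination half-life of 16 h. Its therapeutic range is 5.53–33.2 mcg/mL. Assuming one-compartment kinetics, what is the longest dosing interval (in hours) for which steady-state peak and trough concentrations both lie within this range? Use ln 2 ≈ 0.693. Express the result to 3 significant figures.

k = 0.693 / t½ = 0.693 / 16 = 0.04331 h⁻¹
Between IV bolus doses, concentration decays as C = C₀·e^(−kτ), so C_peak/C_trough = e^(kτ).
τ_max = ln(C_peak/C_trough) / k = ln(33.2/5.53) / 0.04331 = 1.792 / 0.04331 = 41.38 h

41.4 h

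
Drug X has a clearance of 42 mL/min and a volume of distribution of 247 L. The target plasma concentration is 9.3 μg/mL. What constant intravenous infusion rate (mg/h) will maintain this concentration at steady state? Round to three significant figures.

23.4 mg/h

CL = 42 mL/min = 42 × 0.06 = 2.520 L/h
Rate = CL × Css = 2.520 × 9.3 = 23.44 mg/h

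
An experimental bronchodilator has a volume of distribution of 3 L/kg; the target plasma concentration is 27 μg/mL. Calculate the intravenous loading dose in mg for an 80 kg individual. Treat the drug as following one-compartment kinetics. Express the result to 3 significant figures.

6480 mg

Total Vd = 3 × 80 = 240.0 L
LD = Vd × C = 240.0 × 27.00 = 6480 mg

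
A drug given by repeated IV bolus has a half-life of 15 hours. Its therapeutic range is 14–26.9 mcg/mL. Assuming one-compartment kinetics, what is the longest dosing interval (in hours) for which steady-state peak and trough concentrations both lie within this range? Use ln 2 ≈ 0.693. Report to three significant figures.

14.1 h

k = 0.693 / t½ = 0.693 / 15 = 0.04620 h⁻¹
Between IV bolus doses, concentration decays as C = C₀·e^(−kτ), so C_peak/C_trough = e^(kτ).
τ_max = ln(C_peak/C_trough) / k = ln(26.9/14) / 0.04620 = 0.6531 / 0.04620 = 14.14 h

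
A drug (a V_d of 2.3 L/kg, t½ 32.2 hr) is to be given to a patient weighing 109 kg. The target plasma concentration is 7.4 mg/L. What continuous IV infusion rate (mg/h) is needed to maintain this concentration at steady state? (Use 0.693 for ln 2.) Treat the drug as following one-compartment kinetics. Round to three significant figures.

Vd(total) = 109 kg × 2.3 L/kg = 250.7 L
CL = 0.693 × Vd / t½ = 0.693 × 250.7 / 32.2 = 5.396 L/h
Infusion rate = CL × Css = 5.396 × 7.4 = 39.93 mg/h

39.9 mg/h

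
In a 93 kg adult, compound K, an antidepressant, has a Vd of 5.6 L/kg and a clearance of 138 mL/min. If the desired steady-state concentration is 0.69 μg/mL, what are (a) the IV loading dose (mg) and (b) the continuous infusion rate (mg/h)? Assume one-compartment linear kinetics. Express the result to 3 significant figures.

(a) 359 mg; (b) 5.71 mg/h

Vd = 5.6 L/kg × 93 kg = 520.8 L
LD = Vd · C_target = 520.8 × 0.69 = 359.4 mg
CL = 138 mL/min × 60/1000 = 8.280 L/h
Maintenance: replace elimination → rate = CL × Css = 8.280 × 0.69 = 5.713 mg/h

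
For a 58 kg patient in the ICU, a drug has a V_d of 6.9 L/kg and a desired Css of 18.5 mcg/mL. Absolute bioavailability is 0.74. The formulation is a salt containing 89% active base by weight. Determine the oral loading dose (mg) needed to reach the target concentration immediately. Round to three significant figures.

Total Vd = 6.9 × 58 = 400.2 L
LD = Vd × C / F / S = 400.2 × 18.50 / 0.74 / 0.89 = 11240 mg

11200 mg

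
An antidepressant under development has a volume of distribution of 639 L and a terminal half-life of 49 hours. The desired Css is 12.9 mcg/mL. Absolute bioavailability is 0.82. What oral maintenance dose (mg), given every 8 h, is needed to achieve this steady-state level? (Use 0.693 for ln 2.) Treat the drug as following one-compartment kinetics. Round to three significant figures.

CL = 0.693 × Vd / t½ = 0.693 × 639.0 / 49 = 9.037 L/h
D = CL × Css × τ / F = 9.037 × 12.9 × 8 / 0.82 = 1137 mg

1140 mg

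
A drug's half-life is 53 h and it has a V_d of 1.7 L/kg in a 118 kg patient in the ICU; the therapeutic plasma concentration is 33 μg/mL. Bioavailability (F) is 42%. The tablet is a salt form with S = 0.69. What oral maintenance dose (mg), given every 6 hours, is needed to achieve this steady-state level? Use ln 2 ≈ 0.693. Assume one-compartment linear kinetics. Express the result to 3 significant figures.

Vd(total) = 118 kg × 1.7 L/kg = 200.6 L
k = 0.693/53 = 0.01308 h⁻¹, so CL = k·Vd = 0.01308 × 200.6 = 2.624 L/h
D = CL × Css × τ / F / S = 2.624 × 33 × 6 / 0.42 / 0.69 = 1793 mg

1790 mg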